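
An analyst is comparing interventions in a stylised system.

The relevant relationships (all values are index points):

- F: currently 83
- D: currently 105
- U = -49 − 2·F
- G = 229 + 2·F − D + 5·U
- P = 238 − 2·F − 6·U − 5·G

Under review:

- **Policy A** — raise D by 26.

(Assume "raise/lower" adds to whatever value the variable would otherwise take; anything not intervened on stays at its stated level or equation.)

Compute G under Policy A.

-811

Policy A (D + 26):
  F = 83
  D = 105 + 26 = 131
  U = -49 − 2·83 = -215
  G = 229 + 2·83 − 131 + 5·(-215) = -811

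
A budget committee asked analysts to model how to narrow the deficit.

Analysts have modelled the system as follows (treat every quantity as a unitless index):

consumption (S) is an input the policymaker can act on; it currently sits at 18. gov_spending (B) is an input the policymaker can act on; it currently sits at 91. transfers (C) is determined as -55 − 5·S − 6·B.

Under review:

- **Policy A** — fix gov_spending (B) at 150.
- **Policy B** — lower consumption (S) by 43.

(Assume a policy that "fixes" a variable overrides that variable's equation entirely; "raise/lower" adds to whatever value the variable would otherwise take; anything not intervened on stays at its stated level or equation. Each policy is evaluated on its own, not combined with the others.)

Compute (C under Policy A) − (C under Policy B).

-569

Policy A (B := 150):
  S = 18
  B = 150
  C = -55 − 5·18 − 6·150 = -1045
Policy B (S − 43):
  S = 18 − 43 = -25
  B = 91
  C = -55 − 5·(-25) − 6·91 = -476
C: -1045 − (-476) = -569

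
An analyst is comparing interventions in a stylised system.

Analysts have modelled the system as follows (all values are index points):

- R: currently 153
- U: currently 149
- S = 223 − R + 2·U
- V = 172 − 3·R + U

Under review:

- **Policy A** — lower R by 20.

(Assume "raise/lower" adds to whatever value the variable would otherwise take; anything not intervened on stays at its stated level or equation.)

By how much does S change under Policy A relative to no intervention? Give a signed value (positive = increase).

Baseline:
  R = 153
  U = 149
  S = 223 − 153 + 2·149 = 368
Policy A (R − 20):
  R = 153 − 20 = 133
  U = 149
  S = 223 − 133 + 2·149 = 388
Change in S: 388 − 368 = 20

20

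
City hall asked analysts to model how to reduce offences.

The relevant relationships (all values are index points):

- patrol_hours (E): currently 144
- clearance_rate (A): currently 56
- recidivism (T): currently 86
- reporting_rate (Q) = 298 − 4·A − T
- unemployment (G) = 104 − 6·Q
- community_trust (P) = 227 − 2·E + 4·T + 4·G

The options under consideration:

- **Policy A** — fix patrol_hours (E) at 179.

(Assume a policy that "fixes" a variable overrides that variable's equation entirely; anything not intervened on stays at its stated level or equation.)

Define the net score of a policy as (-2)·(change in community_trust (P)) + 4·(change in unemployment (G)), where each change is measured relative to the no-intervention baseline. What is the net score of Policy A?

140

Baseline:
  E = 144
  A = 56
  T = 86
  Q = 298 − 4·56 − 86 = -12
  G = 104 − 6·(-12) = 176
  P = 227 − 2·144 + 4·86 + 4·176 = 987
Policy A (E := 179):
  E = 179
  A = 56
  T = 86
  Q = 298 − 4·56 − 86 = -12
  G = 104 − 6·(-12) = 176
  P = 227 − 2·179 + 4·86 + 4·176 = 917
ΔP = 917 − 987 = -70; ΔG = 176 − 176 = 0
Score = (-2)·(-70) + 4·0 = 140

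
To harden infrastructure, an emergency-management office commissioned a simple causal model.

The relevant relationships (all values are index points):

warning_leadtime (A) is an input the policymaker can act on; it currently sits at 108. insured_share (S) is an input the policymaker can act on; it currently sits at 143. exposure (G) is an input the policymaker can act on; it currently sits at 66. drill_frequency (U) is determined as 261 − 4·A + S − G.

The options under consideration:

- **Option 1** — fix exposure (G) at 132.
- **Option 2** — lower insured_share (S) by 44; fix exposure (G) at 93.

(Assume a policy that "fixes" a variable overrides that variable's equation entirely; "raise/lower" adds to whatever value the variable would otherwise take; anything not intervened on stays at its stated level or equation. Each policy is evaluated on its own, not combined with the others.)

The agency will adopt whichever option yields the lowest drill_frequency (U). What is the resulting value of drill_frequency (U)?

Option 1 (G := 132):
  A = 108
  S = 143
  G = 132
  U = 261 − 4·108 + 143 − 132 = -160
Option 2 (S − 44, G := 93):
  A = 108
  S = 143 − 44 = 99
  G = 93
  U = 261 − 4·108 + 99 − 93 = -165
Comparing — Option 1: U=-160, Option 2: U=-165. Lowest is -165 (Option 2).

-165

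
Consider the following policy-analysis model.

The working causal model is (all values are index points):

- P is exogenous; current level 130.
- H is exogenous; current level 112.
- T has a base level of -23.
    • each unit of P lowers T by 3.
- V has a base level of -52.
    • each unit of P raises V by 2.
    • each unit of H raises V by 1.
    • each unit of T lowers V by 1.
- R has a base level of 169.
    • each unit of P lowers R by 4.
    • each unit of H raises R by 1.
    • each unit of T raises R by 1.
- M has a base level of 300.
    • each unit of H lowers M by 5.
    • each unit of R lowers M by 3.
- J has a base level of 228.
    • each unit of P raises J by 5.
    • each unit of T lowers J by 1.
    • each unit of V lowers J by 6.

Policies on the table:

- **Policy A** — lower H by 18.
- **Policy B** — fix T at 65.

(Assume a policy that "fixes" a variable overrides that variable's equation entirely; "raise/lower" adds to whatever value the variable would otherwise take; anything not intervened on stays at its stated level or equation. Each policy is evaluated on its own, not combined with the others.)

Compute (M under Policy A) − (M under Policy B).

Policy A (H − 18):
  P = 130
  H = 112 − 18 = 94
  T = -23 − 3·130 = -413
  R = 169 − 4·130 + 94 + (-413) = -670
  M = 300 − 5·94 − 3·(-670) = 1840
Policy B (T := 65):
  P = 130
  H = 112
  T = 65
  R = 169 − 4·130 + 112 + 65 = -174
  M = 300 − 5·112 − 3·(-174) = 262
M: 1840 − 262 = 1578

1578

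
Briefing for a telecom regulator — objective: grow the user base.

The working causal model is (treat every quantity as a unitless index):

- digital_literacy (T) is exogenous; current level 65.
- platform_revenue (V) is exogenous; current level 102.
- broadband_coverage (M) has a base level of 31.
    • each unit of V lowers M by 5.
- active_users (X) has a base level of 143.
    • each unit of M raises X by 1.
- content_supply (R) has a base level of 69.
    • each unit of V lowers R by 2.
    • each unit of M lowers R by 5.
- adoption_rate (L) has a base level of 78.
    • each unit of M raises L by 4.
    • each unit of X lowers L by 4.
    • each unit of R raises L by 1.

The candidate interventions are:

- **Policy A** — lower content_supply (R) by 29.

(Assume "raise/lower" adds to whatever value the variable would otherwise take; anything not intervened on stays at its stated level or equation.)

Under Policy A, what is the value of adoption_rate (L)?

Policy A (R − 29):
  V = 102
  M = 31 − 5·102 = -479
  X = 143 + (-479) = -336
  R = 69 − 2·102 − 5·(-479) (−29 from intervention) = 2231
  L = 78 + 4·(-479) − 4·(-336) + 2231 = 1737

1737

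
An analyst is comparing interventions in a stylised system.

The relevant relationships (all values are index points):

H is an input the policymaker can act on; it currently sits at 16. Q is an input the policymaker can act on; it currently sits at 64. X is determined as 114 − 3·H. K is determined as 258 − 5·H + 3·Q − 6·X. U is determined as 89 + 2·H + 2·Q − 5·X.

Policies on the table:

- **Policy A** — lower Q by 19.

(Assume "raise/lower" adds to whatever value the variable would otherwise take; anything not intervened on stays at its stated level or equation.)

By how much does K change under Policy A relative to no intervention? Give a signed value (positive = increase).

-57

Baseline:
  H = 16
  Q = 64
  X = 114 − 3·16 = 66
  K = 258 − 5·16 + 3·64 − 6·66 = -26
Policy A (Q − 19):
  H = 16
  Q = 64 − 19 = 45
  X = 114 − 3·16 = 66
  K = 258 − 5·16 + 3·45 − 6·66 = -83
Change in K: -83 − (-26) = -57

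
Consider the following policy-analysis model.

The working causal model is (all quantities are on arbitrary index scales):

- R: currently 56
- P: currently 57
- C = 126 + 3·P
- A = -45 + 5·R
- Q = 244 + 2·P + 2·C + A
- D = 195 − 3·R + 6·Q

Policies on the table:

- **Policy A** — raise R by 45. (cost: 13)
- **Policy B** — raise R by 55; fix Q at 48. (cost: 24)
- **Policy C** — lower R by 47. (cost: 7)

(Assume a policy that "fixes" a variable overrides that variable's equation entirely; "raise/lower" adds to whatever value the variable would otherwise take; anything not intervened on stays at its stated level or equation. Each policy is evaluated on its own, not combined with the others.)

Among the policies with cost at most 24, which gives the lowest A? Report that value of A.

0

Policy A (R + 45):
  R = 56 + 45 = 101
  A = -45 + 5·101 = 460
Policy B (R + 55, Q := 48):
  R = 56 + 55 = 111
  A = -45 + 5·111 = 510
Policy C (R − 47):
  R = 56 − 47 = 9
  A = -45 + 5·9 = 0
Comparing — Policy A: A=460, Policy B: A=510, Policy C: A=0. Lowest is 0 (Policy C).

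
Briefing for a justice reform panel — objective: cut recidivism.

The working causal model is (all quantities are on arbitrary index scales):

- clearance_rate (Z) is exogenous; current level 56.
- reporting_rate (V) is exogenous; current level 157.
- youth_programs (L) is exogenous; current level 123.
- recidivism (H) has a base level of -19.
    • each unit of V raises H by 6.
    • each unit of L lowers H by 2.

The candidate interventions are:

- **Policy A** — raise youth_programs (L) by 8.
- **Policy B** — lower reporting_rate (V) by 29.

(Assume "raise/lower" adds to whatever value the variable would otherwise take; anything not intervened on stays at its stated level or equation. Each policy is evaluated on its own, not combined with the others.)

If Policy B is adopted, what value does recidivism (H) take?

Policy B (V − 29):
  V = 157 − 29 = 128
  L = 123
  H = -19 + 6·128 − 2·123 = 503

503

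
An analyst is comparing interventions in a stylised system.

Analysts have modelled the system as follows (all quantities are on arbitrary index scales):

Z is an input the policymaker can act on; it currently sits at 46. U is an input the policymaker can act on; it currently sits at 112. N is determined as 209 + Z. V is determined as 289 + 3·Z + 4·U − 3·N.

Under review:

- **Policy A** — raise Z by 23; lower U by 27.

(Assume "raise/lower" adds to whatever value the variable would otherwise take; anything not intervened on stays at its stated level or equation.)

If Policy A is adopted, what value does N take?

278

Policy A (Z + 23, U − 27):
  Z = 46 + 23 = 69
  N = 209 + 69 = 278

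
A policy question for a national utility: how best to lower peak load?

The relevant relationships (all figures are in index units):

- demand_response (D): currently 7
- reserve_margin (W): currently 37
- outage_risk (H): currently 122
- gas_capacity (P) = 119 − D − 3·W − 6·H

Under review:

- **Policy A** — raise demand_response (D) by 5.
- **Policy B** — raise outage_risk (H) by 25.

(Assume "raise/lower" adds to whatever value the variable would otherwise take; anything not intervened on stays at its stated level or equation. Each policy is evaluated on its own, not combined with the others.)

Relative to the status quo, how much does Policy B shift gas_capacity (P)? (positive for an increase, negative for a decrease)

Baseline:
  D = 7
  W = 37
  H = 122
  P = 119 − 7 − 3·37 − 6·122 = -731
Policy B (H + 25):
  D = 7
  W = 37
  H = 122 + 25 = 147
  P = 119 − 7 − 3·37 − 6·147 = -881
Change in P: -881 − (-731) = -150

-150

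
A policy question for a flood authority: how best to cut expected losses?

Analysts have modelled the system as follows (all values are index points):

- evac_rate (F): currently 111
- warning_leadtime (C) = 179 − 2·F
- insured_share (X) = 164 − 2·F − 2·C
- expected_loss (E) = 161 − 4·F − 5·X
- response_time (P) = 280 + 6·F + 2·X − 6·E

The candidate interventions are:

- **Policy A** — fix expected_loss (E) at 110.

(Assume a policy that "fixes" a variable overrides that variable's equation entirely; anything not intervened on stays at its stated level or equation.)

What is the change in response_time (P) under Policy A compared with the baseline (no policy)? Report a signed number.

-3198

Baseline:
  F = 111
  C = 179 − 2·111 = -43
  X = 164 − 2·111 − 2·(-43) = 28
  E = 161 − 4·111 − 5·28 = -423
  P = 280 + 6·111 + 2·28 − 6·(-423) = 3540
Policy A (E := 110):
  F = 111
  C = 179 − 2·111 = -43
  X = 164 − 2·111 − 2·(-43) = 28
  E = 110
  P = 280 + 6·111 + 2·28 − 6·110 = 342
Change in P: 342 − 3540 = -3198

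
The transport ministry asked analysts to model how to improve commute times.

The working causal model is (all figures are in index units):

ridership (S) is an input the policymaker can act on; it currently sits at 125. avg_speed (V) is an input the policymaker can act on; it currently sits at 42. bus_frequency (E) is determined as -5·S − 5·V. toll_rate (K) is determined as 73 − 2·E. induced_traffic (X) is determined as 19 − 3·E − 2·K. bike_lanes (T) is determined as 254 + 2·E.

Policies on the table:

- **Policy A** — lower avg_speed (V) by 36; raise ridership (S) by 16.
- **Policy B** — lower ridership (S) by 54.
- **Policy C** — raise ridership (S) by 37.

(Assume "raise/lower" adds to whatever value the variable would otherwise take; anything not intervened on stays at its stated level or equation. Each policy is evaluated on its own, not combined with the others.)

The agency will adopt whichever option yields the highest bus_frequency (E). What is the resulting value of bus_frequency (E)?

-565

Policy A (V − 36, S + 16):
  S = 125 + 16 = 141
  V = 42 − 36 = 6
  E = 0 − 5·141 − 5·6 = -735
Policy B (S − 54):
  S = 125 − 54 = 71
  V = 42
  E = 0 − 5·71 − 5·42 = -565
Policy C (S + 37):
  S = 125 + 37 = 162
  V = 42
  E = 0 − 5·162 − 5·42 = -1020
Comparing — Policy A: E=-735, Policy B: E=-565, Policy C: E=-1020. Highest is -565 (Policy B).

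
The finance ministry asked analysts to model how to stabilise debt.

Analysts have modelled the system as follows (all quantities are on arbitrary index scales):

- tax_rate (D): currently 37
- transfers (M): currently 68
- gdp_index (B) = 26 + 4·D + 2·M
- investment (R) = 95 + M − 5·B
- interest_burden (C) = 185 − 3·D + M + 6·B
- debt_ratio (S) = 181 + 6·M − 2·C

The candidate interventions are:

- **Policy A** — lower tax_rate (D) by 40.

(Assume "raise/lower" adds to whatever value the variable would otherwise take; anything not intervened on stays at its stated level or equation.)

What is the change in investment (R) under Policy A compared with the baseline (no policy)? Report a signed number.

Baseline:
  D = 37
  M = 68
  B = 26 + 4·37 + 2·68 = 310
  R = 95 + 68 − 5·310 = -1387
Policy A (D − 40):
  D = 37 − 40 = -3
  M = 68
  B = 26 + 4·(-3) + 2·68 = 150
  R = 95 + 68 − 5·150 = -587
Change in R: -587 − (-1387) = 800

800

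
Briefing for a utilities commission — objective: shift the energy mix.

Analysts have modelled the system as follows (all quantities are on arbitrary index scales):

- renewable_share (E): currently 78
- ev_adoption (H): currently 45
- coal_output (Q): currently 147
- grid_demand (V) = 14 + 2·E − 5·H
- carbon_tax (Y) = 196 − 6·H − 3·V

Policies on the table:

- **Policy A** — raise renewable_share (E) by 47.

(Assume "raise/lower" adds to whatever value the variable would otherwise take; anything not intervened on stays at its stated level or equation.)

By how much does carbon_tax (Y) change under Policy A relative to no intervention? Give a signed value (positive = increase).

Baseline:
  E = 78
  H = 45
  V = 14 + 2·78 − 5·45 = -55
  Y = 196 − 6·45 − 3·(-55) = 91
Policy A (E + 47):
  E = 78 + 47 = 125
  H = 45
  V = 14 + 2·125 − 5·45 = 39
  Y = 196 − 6·45 − 3·39 = -191
Change in Y: -191 − 91 = -282

-282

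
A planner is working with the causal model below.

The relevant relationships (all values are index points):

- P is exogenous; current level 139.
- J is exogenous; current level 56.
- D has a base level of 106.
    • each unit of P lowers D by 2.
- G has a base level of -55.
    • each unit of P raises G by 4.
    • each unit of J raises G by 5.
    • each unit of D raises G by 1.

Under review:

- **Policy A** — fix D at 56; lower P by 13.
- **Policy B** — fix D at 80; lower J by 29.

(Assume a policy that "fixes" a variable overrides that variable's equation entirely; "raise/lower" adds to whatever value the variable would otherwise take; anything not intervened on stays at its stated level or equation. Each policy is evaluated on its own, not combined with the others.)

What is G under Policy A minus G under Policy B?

Policy A (D := 56, P − 13):
  P = 139 − 13 = 126
  J = 56
  D = 56
  G = -55 + 4·126 + 5·56 + 56 = 785
Policy B (D := 80, J − 29):
  P = 139
  J = 56 − 29 = 27
  D = 80
  G = -55 + 4·139 + 5·27 + 80 = 716
G: 785 − 716 = 69

69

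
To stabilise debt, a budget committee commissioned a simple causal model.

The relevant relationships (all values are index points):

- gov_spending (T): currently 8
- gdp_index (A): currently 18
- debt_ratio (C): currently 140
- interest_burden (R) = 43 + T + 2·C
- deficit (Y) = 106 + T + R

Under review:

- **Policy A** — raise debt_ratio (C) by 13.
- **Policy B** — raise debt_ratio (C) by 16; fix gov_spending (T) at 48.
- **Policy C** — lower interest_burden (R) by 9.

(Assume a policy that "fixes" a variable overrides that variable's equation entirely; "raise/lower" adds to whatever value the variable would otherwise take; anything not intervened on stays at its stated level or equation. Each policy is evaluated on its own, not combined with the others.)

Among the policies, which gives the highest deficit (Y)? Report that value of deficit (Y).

Policy A (C + 13):
  T = 8
  C = 140 + 13 = 153
  R = 43 + 8 + 2·153 = 357
  Y = 106 + 8 + 357 = 471
Policy B (C + 16, T := 48):
  T = 48
  C = 140 + 16 = 156
  R = 43 + 48 + 2·156 = 403
  Y = 106 + 48 + 403 = 557
Policy C (R − 9):
  T = 8
  C = 140
  R = 43 + 8 + 2·140 (−9 from intervention) = 322
  Y = 106 + 8 + 322 = 436
Comparing — Policy A: Y=471, Policy B: Y=557, Policy C: Y=436. Highest is 557 (Policy B).

557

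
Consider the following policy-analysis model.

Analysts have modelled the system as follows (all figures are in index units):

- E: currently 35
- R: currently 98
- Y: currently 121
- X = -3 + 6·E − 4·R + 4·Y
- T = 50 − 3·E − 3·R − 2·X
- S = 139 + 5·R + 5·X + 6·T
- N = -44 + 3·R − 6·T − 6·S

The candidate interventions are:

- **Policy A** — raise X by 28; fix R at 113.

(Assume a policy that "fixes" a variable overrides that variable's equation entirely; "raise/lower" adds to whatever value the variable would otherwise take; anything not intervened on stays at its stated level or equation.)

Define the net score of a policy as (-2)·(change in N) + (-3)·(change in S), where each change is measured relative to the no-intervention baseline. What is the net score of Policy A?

Baseline:
  E = 35
  R = 98
  Y = 121
  X = -3 + 6·35 − 4·98 + 4·121 = 299
  T = 50 − 3·35 − 3·98 − 2·299 = -947
  S = 139 + 5·98 + 5·299 + 6·(-947) = -3558
  N = -44 + 3·98 − 6·(-947) − 6·(-3558) = 27280
Policy A (X + 28, R := 113):
  E = 35
  R = 113
  Y = 121
  X = -3 + 6·35 − 4·113 + 4·121 (+28 from intervention) = 267
  T = 50 − 3·35 − 3·113 − 2·267 = -928
  S = 139 + 5·113 + 5·267 + 6·(-928) = -3529
  N = -44 + 3·113 − 6·(-928) − 6·(-3529) = 27037
ΔN = 27037 − 27280 = -243; ΔS = -3529 − (-3558) = 29
Score = (-2)·(-243) + (-3)·29 = 399

399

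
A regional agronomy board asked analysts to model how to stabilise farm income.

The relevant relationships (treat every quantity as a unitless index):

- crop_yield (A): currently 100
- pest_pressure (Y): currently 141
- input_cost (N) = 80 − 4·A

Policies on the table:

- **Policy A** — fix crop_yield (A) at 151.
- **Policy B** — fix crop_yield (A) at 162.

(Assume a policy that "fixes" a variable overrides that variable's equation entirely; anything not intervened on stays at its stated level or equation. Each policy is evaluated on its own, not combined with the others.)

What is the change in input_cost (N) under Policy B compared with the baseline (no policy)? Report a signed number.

-248

Baseline:
  A = 100
  N = 80 − 4·100 = -320
Policy B (A := 162):
  A = 162
  N = 80 − 4·162 = -568
Change in N: -568 − (-320) = -248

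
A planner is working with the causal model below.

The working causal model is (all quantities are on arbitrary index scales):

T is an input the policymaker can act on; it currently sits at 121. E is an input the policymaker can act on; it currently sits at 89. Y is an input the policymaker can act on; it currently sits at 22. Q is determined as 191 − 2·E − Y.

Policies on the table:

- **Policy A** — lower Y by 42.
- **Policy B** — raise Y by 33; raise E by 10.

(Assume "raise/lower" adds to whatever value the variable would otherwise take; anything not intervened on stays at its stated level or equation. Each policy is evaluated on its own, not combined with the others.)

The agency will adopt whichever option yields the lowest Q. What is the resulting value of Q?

-62

Policy A (Y − 42):
  E = 89
  Y = 22 − 42 = -20
  Q = 191 − 2·89 − (-20) = 33
Policy B (Y + 33, E + 10):
  E = 89 + 10 = 99
  Y = 22 + 33 = 55
  Q = 191 − 2·99 − 55 = -62
Comparing — Policy A: Q=33, Policy B: Q=-62. Lowest is -62 (Policy B).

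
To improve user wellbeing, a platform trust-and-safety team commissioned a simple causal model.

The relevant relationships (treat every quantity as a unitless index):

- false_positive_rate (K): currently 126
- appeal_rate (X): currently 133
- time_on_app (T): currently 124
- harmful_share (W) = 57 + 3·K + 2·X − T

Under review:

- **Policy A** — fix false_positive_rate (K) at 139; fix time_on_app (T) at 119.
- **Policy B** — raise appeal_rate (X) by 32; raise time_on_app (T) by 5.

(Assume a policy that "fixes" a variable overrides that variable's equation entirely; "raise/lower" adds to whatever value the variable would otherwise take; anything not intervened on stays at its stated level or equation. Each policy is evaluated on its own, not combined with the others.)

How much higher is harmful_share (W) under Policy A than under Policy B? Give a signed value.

-15

Policy A (K := 139, T := 119):
  K = 139
  X = 133
  T = 119
  W = 57 + 3·139 + 2·133 − 119 = 621
Policy B (X + 32, T + 5):
  K = 126
  X = 133 + 32 = 165
  T = 124 + 5 = 129
  W = 57 + 3·126 + 2·165 − 129 = 636
W: 621 − 636 = -15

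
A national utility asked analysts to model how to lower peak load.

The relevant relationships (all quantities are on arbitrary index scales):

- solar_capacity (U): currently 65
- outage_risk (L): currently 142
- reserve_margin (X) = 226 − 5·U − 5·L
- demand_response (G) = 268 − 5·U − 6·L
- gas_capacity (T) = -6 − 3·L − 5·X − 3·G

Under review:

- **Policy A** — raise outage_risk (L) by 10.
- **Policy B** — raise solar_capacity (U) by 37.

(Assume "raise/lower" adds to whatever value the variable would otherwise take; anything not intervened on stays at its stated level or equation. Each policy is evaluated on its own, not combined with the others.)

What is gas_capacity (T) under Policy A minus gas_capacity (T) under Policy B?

-1080

Policy A (L + 10):
  U = 65
  L = 142 + 10 = 152
  X = 226 − 5·65 − 5·152 = -859
  G = 268 − 5·65 − 6·152 = -969
  T = -6 − 3·152 − 5·(-859) − 3·(-969) = 6740
Policy B (U + 37):
  U = 65 + 37 = 102
  L = 142
  X = 226 − 5·102 − 5·142 = -994
  G = 268 − 5·102 − 6·142 = -1094
  T = -6 − 3·142 − 5·(-994) − 3·(-1094) = 7820
T: 6740 − 7820 = -1080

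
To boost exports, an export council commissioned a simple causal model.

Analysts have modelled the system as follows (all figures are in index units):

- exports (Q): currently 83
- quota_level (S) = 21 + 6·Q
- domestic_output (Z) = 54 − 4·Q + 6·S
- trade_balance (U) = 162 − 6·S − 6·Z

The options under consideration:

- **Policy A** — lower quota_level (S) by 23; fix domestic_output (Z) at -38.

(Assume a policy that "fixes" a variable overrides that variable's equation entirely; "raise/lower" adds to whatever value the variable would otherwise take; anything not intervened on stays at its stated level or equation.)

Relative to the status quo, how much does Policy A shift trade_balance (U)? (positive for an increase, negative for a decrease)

Baseline:
  Q = 83
  S = 21 + 6·83 = 519
  Z = 54 − 4·83 + 6·519 = 2836
  U = 162 − 6·519 − 6·2836 = -19968
Policy A (S − 23, Z := -38):
  Q = 83
  S = 21 + 6·83 (−23 from intervention) = 496
  Z = -38
  U = 162 − 6·496 − 6·(-38) = -2586
Change in U: -2586 − (-19968) = 17382

17382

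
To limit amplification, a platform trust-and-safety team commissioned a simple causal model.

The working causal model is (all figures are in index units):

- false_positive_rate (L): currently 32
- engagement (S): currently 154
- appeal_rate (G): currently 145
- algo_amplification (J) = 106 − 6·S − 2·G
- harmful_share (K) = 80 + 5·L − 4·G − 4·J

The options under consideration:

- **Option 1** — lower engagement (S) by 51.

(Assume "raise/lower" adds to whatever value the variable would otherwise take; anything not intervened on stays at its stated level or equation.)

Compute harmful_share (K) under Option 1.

Option 1 (S − 51):
  L = 32
  S = 154 − 51 = 103
  G = 145
  J = 106 − 6·103 − 2·145 = -802
  K = 80 + 5·32 − 4·145 − 4·(-802) = 2868

2868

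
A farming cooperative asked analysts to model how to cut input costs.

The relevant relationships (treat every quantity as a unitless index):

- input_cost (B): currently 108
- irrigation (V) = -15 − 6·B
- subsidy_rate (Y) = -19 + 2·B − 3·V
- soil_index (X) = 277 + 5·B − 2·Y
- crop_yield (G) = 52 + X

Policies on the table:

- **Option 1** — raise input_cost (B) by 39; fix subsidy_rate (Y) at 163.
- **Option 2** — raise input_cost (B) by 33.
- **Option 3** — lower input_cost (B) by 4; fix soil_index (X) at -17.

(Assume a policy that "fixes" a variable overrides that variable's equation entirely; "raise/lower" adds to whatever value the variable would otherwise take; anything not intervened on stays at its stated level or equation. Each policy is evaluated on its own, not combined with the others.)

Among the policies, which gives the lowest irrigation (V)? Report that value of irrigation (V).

Option 1 (B + 39, Y := 163):
  B = 108 + 39 = 147
  V = -15 − 6·147 = -897
Option 2 (B + 33):
  B = 108 + 33 = 141
  V = -15 − 6·141 = -861
Option 3 (B − 4, X := -17):
  B = 108 − 4 = 104
  V = -15 − 6·104 = -639
Comparing — Option 1: V=-897, Option 2: V=-861, Option 3: V=-639. Lowest is -897 (Option 1).

-897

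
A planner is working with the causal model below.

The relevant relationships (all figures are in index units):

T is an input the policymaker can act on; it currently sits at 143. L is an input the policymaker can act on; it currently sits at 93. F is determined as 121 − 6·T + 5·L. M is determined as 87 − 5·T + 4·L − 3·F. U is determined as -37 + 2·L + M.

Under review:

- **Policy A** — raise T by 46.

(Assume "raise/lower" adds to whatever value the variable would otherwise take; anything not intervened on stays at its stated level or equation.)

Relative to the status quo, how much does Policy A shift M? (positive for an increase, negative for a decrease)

598

Baseline:
  T = 143
  L = 93
  F = 121 − 6·143 + 5·93 = -272
  M = 87 − 5·143 + 4·93 − 3·(-272) = 560
Policy A (T + 46):
  T = 143 + 46 = 189
  L = 93
  F = 121 − 6·189 + 5·93 = -548
  M = 87 − 5·189 + 4·93 − 3·(-548) = 1158
Change in M: 1158 − 560 = 598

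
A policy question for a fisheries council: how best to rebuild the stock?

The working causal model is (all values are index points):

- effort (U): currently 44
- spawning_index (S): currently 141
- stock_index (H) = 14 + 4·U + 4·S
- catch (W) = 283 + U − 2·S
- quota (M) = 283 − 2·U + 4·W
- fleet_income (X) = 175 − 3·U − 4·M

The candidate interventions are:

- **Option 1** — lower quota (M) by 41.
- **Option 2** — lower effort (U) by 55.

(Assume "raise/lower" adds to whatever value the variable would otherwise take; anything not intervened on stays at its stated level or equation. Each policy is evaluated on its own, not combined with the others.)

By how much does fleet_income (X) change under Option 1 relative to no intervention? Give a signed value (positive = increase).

Baseline:
  U = 44
  S = 141
  W = 283 + 44 − 2·141 = 45
  M = 283 − 2·44 + 4·45 = 375
  X = 175 − 3·44 − 4·375 = -1457
Option 1 (M − 41):
  U = 44
  S = 141
  W = 283 + 44 − 2·141 = 45
  M = 283 − 2·44 + 4·45 (−41 from intervention) = 334
  X = 175 − 3·44 − 4·334 = -1293
Change in X: -1293 − (-1457) = 164

164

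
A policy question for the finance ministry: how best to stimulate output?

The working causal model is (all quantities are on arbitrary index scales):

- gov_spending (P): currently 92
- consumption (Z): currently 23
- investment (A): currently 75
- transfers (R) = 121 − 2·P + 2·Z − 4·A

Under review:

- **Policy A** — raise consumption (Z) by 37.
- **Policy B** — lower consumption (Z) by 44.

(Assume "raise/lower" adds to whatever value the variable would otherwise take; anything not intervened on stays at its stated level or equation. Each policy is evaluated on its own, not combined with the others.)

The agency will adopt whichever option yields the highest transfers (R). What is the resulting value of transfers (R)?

Policy A (Z + 37):
  P = 92
  Z = 23 + 37 = 60
  A = 75
  R = 121 − 2·92 + 2·60 − 4·75 = -243
Policy B (Z − 44):
  P = 92
  Z = 23 − 44 = -21
  A = 75
  R = 121 − 2·92 + 2·(-21) − 4·75 = -405
Comparing — Policy A: R=-243, Policy B: R=-405. Highest is -243 (Policy A).

-243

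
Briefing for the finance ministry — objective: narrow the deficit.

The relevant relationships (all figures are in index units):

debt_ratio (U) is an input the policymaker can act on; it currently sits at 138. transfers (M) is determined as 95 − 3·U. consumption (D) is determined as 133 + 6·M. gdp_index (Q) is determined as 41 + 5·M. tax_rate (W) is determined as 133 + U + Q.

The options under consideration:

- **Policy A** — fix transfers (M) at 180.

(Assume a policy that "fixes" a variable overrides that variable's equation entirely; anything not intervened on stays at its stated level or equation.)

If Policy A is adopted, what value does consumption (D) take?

Policy A (M := 180):
  U = 138
  M = 180
  D = 133 + 6·180 = 1213

1213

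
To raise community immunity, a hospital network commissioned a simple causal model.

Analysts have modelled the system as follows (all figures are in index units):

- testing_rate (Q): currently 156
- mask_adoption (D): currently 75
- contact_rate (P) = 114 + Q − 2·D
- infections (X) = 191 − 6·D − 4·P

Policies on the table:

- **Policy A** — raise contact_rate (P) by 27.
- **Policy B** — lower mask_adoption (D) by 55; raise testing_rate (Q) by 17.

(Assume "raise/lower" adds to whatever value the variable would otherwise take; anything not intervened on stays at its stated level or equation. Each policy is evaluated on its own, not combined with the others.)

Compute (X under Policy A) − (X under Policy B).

70

Policy A (P + 27):
  Q = 156
  D = 75
  P = 114 + 156 − 2·75 (+27 from intervention) = 147
  X = 191 − 6·75 − 4·147 = -847
Policy B (D − 55, Q + 17):
  Q = 156 + 17 = 173
  D = 75 − 55 = 20
  P = 114 + 173 − 2·20 = 247
  X = 191 − 6·20 − 4·247 = -917
X: -847 − (-917) = 70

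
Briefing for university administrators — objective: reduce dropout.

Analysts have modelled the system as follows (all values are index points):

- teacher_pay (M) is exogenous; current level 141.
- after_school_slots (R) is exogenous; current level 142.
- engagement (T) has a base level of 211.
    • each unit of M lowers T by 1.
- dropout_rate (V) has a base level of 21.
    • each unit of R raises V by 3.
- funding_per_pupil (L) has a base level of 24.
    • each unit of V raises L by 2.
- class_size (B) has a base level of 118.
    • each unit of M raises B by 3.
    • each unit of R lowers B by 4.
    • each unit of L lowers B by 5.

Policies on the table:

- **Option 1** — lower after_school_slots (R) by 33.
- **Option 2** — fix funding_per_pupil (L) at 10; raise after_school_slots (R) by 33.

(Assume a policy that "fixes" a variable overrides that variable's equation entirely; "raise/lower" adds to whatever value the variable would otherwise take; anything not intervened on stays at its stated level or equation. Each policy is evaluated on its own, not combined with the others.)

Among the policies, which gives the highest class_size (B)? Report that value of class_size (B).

Option 1 (R − 33):
  M = 141
  R = 142 − 33 = 109
  V = 21 + 3·109 = 348
  L = 24 + 2·348 = 720
  B = 118 + 3·141 − 4·109 − 5·720 = -3495
Option 2 (L := 10, R + 33):
  M = 141
  R = 142 + 33 = 175
  V = 21 + 3·175 = 546
  L = 10
  B = 118 + 3·141 − 4·175 − 5·10 = -209
Comparing — Option 1: B=-3495, Option 2: B=-209. Highest is -209 (Option 2).

-209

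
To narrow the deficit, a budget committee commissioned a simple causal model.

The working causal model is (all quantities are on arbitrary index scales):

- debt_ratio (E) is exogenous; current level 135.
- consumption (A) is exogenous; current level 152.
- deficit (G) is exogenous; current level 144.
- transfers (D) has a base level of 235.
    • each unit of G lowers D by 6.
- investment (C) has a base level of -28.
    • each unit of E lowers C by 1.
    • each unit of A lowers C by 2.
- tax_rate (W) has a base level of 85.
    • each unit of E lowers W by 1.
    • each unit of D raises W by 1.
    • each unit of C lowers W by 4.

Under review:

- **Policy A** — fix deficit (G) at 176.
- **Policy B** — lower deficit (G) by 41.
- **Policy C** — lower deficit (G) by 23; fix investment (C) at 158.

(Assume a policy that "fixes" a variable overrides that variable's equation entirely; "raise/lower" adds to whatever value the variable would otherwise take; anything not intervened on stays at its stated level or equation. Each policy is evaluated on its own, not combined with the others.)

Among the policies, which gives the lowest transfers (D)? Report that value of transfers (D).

Policy A (G := 176):
  G = 176
  D = 235 − 6·176 = -821
Policy B (G − 41):
  G = 144 − 41 = 103
  D = 235 − 6·103 = -383
Policy C (G − 23, C := 158):
  G = 144 − 23 = 121
  D = 235 − 6·121 = -491
Comparing — Policy A: D=-821, Policy B: D=-383, Policy C: D=-491. Lowest is -821 (Policy A).

-821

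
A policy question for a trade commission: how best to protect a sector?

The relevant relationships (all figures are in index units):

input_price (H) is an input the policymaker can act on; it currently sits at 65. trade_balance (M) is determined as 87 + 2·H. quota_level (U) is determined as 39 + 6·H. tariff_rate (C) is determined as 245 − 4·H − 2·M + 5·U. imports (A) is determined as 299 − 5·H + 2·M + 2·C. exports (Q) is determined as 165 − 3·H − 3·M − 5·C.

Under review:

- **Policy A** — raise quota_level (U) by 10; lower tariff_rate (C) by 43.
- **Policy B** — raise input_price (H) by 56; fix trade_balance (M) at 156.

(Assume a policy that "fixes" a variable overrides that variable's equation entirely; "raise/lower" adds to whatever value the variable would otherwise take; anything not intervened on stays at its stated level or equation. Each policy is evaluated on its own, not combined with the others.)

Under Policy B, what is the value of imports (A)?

Policy B (H + 56, M := 156):
  H = 65 + 56 = 121
  M = 156
  U = 39 + 6·121 = 765
  C = 245 − 4·121 − 2·156 + 5·765 = 3274
  A = 299 − 5·121 + 2·156 + 2·3274 = 6554

6554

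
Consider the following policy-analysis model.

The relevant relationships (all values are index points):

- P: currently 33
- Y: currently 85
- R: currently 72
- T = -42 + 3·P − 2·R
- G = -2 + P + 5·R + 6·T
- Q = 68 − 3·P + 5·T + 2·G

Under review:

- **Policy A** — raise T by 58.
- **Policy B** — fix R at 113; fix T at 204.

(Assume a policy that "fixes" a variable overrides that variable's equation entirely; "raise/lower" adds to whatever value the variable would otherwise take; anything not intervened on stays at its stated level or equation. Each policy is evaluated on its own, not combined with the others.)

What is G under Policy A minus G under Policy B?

-1603

Policy A (T + 58):
  P = 33
  R = 72
  T = -42 + 3·33 − 2·72 (+58 from intervention) = -29
  G = -2 + 33 + 5·72 + 6·(-29) = 217
Policy B (R := 113, T := 204):
  P = 33
  R = 113
  T = 204
  G = -2 + 33 + 5·113 + 6·204 = 1820
G: 217 − 1820 = -1603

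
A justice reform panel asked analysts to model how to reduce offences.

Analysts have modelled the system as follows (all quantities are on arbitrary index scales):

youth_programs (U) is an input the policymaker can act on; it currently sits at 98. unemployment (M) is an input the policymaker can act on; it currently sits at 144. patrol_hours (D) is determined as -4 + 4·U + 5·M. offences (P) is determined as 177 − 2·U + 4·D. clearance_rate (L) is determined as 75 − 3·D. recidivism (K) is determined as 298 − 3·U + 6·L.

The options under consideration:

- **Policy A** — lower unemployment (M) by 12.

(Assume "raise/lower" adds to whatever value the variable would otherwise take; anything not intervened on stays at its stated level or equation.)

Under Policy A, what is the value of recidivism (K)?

-18410

Policy A (M − 12):
  U = 98
  M = 144 − 12 = 132
  D = -4 + 4·98 + 5·132 = 1048
  L = 75 − 3·1048 = -3069
  K = 298 − 3·98 + 6·(-3069) = -18410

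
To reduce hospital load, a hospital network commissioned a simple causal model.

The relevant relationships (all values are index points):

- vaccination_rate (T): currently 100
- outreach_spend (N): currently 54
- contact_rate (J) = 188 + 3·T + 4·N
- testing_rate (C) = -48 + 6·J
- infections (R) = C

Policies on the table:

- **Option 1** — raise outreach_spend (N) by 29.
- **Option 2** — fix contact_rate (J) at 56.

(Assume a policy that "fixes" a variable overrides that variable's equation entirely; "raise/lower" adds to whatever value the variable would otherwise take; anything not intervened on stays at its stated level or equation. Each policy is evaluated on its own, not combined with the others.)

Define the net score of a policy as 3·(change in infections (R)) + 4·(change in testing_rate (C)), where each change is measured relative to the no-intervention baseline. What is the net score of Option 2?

Baseline:
  T = 100
  N = 54
  J = 188 + 3·100 + 4·54 = 704
  C = -48 + 6·704 = 4176
  R = 0 + 4176 = 4176
Option 2 (J := 56):
  T = 100
  N = 54
  J = 56
  C = -48 + 6·56 = 288
  R = 0 + 288 = 288
ΔR = 288 − 4176 = -3888; ΔC = 288 − 4176 = -3888
Score = 3·(-3888) + 4·(-3888) = -27216

-27216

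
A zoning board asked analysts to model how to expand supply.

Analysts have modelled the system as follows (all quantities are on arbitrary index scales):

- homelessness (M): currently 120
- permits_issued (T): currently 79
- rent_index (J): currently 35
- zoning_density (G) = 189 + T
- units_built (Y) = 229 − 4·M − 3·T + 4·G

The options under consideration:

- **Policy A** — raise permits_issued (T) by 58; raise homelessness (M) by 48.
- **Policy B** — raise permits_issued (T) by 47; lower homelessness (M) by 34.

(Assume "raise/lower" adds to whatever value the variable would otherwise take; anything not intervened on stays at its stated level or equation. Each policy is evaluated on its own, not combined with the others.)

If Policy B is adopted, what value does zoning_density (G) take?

Policy B (T + 47, M − 34):
  T = 79 + 47 = 126
  G = 189 + 126 = 315

315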